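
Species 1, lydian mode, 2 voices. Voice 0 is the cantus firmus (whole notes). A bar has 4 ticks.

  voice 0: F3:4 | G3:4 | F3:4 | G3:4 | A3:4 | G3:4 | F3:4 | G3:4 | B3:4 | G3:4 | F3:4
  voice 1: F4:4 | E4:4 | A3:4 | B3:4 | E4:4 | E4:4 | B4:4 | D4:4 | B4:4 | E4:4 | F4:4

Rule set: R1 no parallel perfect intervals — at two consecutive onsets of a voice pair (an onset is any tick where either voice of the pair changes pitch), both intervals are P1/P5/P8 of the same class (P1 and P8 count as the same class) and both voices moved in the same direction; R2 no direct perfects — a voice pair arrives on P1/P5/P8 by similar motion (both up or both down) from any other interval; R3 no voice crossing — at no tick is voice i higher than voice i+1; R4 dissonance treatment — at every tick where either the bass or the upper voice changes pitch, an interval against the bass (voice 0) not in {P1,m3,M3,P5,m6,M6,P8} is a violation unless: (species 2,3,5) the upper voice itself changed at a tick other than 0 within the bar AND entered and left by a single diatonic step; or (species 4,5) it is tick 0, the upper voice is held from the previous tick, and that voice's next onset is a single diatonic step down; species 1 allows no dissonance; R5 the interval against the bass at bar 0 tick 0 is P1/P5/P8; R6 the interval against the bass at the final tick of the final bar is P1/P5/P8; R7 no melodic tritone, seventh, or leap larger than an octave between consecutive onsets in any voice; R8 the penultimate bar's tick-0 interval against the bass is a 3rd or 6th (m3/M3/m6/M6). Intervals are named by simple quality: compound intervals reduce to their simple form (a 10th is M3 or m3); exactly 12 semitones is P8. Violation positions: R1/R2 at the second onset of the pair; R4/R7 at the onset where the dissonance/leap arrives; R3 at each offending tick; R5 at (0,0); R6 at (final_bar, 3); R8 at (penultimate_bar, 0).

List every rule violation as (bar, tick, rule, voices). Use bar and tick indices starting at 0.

bar 0: v0=F3 v1=F4 downbeat P8
bar 1: v0=G3 v1=E4 downbeat M6
bar 2: v0=F3 v1=A3 downbeat M3
bar 3: v0=G3 v1=B3 downbeat M3
bar 4: v0=A3 v1=E4 downbeat P5
bar 5: v0=G3 v1=E4 downbeat M6
bar 6: v0=F3 v1=B4 downbeat TT
bar 7: v0=G3 v1=D4 downbeat P5
bar 8: v0=B3 v1=B4 downbeat P8
bar 9: v0=G3 v1=E4 downbeat M6
bar 10: v0=F3 v1=F4 downbeat P8
  -> R2 @ bar 4 tick 0 v(0, 1): G3/B3 M3 -> A3/E4 P5 similar
  -> R4 @ bar 6 tick 0 v(0, 1): F3/B4 TT untreated
  -> R2 @ bar 8 tick 0 v(0, 1): G3/D4 P5 -> B3/B4 P8 similar

(4, 0, R2, (0, 1))
(6, 0, R4, (0, 1))
(8, 0, R2, (0, 1))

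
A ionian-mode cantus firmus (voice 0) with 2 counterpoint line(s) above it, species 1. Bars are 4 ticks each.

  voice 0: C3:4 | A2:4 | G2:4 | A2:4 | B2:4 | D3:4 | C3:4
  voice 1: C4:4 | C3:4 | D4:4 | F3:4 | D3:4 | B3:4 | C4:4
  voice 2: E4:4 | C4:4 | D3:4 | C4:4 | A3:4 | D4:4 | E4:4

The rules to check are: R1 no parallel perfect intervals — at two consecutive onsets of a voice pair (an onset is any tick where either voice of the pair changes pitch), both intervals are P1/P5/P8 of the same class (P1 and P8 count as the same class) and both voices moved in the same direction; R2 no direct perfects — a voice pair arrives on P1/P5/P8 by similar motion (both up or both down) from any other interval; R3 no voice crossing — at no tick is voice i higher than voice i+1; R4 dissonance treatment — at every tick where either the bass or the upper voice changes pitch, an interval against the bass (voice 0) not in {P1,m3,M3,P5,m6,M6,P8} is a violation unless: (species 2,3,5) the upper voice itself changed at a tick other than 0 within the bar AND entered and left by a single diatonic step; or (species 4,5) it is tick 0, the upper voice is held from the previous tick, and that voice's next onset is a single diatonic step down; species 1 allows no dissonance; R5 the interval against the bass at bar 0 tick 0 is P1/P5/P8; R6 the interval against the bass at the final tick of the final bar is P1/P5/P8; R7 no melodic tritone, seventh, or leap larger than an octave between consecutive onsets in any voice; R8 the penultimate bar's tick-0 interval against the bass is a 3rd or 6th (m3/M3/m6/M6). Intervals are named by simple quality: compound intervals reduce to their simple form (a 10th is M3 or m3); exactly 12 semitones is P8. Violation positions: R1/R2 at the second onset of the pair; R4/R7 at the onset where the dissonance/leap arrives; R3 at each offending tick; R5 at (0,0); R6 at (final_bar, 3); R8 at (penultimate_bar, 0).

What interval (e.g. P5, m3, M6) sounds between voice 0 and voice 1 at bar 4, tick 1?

m3

voice 0=B2 voice 1=D3 -> m3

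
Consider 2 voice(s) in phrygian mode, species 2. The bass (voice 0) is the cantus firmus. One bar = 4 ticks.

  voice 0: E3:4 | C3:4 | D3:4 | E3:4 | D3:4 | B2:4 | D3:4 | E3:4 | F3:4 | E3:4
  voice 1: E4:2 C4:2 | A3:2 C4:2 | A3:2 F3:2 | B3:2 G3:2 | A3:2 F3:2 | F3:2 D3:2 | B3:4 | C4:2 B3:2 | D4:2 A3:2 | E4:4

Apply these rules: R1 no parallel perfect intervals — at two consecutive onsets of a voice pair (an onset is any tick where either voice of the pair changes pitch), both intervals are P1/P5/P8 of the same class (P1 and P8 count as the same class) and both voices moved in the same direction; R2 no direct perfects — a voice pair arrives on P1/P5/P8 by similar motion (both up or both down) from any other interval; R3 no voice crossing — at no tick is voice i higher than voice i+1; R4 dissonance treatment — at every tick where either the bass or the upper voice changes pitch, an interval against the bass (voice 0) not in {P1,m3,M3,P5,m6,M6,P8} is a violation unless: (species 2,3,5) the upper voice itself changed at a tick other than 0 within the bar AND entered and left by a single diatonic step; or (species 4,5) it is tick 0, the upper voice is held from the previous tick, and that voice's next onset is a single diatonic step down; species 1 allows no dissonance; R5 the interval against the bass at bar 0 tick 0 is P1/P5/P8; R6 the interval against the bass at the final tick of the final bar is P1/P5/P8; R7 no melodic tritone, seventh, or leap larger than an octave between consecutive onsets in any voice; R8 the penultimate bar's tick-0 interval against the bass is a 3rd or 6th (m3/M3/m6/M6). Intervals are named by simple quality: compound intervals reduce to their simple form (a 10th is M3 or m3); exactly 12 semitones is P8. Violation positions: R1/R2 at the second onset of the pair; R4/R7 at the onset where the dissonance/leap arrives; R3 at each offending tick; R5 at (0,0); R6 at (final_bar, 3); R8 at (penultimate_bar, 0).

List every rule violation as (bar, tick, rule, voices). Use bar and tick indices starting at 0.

bar 0: v0=E3 v1=E4 downbeat P8
bar 1: v0=C3 v1=A3 downbeat M6
bar 2: v0=D3 v1=A3 downbeat P5
bar 3: v0=E3 v1=B3 downbeat P5
bar 4: v0=D3 v1=A3 downbeat P5
bar 5: v0=B2 v1=F3 downbeat TT
bar 6: v0=D3 v1=B3 downbeat M6
bar 7: v0=E3 v1=C4 downbeat m6
bar 8: v0=F3 v1=D4 downbeat M6
bar 9: v0=E3 v1=E4 downbeat P8
  -> R2 @ bar 3 tick 0 v(0, 1): D3/F3 m3 -> E3/B3 P5 similar
  -> R7 @ bar 3 tick 0 v(1,): F3->B3 leap 6st
  -> R4 @ bar 5 tick 0 v(0, 1): B2/F3 TT untreated

(3, 0, R2, (0, 1))
(3, 0, R7, (1,))
(5, 0, R4, (0, 1))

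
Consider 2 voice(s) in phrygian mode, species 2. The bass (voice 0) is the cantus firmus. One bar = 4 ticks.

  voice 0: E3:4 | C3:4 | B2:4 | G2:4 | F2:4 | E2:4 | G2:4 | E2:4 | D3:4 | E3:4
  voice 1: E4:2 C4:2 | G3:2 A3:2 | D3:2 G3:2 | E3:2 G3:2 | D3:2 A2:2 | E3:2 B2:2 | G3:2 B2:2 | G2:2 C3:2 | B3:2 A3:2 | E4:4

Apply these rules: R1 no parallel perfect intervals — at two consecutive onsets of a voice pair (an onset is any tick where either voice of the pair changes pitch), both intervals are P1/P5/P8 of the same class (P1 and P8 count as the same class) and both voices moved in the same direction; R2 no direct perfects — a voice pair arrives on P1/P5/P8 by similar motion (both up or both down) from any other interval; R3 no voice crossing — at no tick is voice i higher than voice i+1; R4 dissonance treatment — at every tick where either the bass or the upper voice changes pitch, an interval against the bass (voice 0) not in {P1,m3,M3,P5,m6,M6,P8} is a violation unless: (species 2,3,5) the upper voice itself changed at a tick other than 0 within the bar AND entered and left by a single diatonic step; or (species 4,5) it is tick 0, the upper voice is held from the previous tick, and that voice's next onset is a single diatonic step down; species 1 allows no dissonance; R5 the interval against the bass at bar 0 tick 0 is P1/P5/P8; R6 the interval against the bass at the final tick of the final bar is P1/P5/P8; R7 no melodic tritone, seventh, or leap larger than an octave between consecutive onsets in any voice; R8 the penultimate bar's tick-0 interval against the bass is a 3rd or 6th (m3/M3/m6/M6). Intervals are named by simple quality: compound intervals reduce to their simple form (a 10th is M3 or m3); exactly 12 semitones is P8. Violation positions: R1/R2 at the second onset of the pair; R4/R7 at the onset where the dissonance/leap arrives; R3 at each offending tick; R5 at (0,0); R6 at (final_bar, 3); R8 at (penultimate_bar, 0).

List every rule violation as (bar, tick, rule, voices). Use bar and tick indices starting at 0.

(1, 0, R2, (0, 1))
(6, 0, R2, (0, 1))
(8, 0, R7, (0,))
(8, 0, R7, (1,))
(9, 0, R2, (0, 1))

bar 0: v0=E3 v1=E4 downbeat P8
bar 1: v0=C3 v1=G3 downbeat P5
bar 2: v0=B2 v1=D3 downbeat m3
bar 3: v0=G2 v1=E3 downbeat M6
bar 4: v0=F2 v1=D3 downbeat M6
bar 5: v0=E2 v1=E3 downbeat P8
bar 6: v0=G2 v1=G3 downbeat P8
bar 7: v0=E2 v1=G2 downbeat m3
bar 8: v0=D3 v1=B3 downbeat M6
bar 9: v0=E3 v1=E4 downbeat P8
  -> R2 @ bar 1 tick 0 v(0, 1): E3/C4 m6 -> C3/G3 P5 similar
  -> R2 @ bar 6 tick 0 v(0, 1): E2/B2 P5 -> G2/G3 P8 similar
  -> R7 @ bar 8 tick 0 v(0,): E2->D3 leap 10st
  -> R7 @ bar 8 tick 0 v(1,): C3->B3 leap 11st
  -> R2 @ bar 9 tick 0 v(0, 1): D3/A3 P5 -> E3/E4 P8 similar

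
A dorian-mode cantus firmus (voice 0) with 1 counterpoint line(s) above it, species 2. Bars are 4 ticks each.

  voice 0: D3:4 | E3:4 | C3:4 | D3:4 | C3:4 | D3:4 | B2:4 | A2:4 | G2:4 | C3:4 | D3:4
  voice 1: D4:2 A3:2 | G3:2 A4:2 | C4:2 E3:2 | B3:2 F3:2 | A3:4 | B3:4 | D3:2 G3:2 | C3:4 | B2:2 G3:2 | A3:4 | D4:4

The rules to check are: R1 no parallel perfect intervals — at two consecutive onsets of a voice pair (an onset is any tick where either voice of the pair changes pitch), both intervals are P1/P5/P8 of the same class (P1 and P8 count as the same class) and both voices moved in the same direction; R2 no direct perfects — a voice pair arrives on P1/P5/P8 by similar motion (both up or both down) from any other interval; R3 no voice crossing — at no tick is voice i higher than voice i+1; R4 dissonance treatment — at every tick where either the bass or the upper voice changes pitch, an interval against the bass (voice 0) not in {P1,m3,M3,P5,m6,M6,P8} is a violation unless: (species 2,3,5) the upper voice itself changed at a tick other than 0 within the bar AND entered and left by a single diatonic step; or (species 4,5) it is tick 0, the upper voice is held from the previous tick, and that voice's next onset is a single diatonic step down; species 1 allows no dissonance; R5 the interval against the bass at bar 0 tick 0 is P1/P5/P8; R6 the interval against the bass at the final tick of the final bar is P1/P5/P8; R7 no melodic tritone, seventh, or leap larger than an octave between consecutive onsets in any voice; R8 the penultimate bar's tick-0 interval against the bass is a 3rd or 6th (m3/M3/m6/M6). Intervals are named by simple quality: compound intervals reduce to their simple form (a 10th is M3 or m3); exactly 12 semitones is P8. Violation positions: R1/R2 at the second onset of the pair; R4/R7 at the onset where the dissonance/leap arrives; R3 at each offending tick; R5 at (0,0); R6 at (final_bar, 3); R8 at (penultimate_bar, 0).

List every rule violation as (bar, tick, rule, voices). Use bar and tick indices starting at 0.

bar 0: v0=D3 v1=D4 downbeat P8
bar 1: v0=E3 v1=G3 downbeat m3
bar 2: v0=C3 v1=C4 downbeat P8
bar 3: v0=D3 v1=B3 downbeat M6
bar 4: v0=C3 v1=A3 downbeat M6
bar 5: v0=D3 v1=B3 downbeat M6
bar 6: v0=B2 v1=D3 downbeat m3
bar 7: v0=A2 v1=C3 downbeat m3
bar 8: v0=G2 v1=B2 downbeat M3
bar 9: v0=C3 v1=A3 downbeat M6
bar 10: v0=D3 v1=D4 downbeat P8
  -> R4 @ bar 1 tick 2 v(0, 1): E3/A4 P4 untreated
  -> R7 @ bar 1 tick 2 v(1,): G3->A4 leap 14st
  -> R2 @ bar 2 tick 0 v(0, 1): E3/A4 P4 -> C3/C4 P8 similar
  -> R7 @ bar 3 tick 2 v(1,): B3->F3 leap 6st
  -> R2 @ bar 10 tick 0 v(0, 1): C3/A3 M6 -> D3/D4 P8 similar

(1, 2, R4, (0, 1))
(1, 2, R7, (1,))
(2, 0, R2, (0, 1))
(3, 2, R7, (1,))
(10, 0, R2, (0, 1))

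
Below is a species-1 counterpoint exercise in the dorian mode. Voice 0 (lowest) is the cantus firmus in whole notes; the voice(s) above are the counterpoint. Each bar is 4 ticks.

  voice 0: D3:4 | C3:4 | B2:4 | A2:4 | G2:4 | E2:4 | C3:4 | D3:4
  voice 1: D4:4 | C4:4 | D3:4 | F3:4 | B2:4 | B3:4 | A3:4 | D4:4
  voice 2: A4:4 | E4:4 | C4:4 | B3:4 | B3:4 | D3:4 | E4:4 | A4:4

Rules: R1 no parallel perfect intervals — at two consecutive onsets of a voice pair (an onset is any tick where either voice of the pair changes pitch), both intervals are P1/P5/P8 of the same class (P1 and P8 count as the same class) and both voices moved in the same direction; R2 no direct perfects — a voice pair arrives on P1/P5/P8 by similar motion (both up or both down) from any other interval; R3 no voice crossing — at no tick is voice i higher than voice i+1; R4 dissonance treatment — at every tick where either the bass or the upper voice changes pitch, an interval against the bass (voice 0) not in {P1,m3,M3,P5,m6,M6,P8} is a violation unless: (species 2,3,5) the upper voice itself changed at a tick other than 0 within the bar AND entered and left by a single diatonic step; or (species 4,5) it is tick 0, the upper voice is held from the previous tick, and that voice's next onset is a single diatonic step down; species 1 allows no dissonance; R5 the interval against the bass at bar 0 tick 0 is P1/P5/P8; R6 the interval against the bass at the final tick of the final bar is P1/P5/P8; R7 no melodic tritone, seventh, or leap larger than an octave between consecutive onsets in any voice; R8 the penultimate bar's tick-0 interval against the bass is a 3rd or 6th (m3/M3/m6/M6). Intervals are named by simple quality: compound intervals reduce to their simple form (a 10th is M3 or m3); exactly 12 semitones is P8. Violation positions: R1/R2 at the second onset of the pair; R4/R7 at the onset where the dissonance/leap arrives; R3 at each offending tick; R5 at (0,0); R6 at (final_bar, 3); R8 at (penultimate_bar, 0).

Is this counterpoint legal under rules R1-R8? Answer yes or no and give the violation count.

bar 0: v0=D3 v1=D4 v2=A4 (P5)
bar 1: v0=C3 v1=C4 v2=E4 (M3)
bar 2: v0=B2 v1=D3 v2=C4 (m2)
bar 3: v0=A2 v1=F3 v2=B3 (M2)
bar 4: v0=G2 v1=B2 v2=B3 (M3)
bar 5: v0=E2 v1=B3 v2=D3 (m7)
bar 6: v0=C3 v1=A3 v2=E4 (M3)
bar 7: v0=D3 v1=D4 v2=A4 (P5)
  R1 @ bar1.0: D3/D4 P8 -> C3/C4 P8 similar
  R4 @ bar2.0: B2/C4 m2 untreated
  R7 @ bar2.0: C4->D3 leap 10st
  R4 @ bar3.0: A2/B3 M2 untreated
  R7 @ bar4.0: F3->B2 leap 6st
  R3 @ bar5.0: B3 above D3
  R4 @ bar5.0: E2/D3 m7 untreated
  R3 @ bar5.1: B3 above D3
  R3 @ bar5.2: B3 above D3
  R3 @ bar5.3: B3 above D3
  R7 @ bar6.0: D3->E4 leap 14st
  R1 @ bar7.0: A3/E4 P5 -> D4/A4 P5 similar
  R2 @ bar7.0: C3/A3 M6 -> D3/D4 P8 similar
  R2 @ bar7.0: C3/E4 M3 -> D3/A4 P5 similar

No (14 violations)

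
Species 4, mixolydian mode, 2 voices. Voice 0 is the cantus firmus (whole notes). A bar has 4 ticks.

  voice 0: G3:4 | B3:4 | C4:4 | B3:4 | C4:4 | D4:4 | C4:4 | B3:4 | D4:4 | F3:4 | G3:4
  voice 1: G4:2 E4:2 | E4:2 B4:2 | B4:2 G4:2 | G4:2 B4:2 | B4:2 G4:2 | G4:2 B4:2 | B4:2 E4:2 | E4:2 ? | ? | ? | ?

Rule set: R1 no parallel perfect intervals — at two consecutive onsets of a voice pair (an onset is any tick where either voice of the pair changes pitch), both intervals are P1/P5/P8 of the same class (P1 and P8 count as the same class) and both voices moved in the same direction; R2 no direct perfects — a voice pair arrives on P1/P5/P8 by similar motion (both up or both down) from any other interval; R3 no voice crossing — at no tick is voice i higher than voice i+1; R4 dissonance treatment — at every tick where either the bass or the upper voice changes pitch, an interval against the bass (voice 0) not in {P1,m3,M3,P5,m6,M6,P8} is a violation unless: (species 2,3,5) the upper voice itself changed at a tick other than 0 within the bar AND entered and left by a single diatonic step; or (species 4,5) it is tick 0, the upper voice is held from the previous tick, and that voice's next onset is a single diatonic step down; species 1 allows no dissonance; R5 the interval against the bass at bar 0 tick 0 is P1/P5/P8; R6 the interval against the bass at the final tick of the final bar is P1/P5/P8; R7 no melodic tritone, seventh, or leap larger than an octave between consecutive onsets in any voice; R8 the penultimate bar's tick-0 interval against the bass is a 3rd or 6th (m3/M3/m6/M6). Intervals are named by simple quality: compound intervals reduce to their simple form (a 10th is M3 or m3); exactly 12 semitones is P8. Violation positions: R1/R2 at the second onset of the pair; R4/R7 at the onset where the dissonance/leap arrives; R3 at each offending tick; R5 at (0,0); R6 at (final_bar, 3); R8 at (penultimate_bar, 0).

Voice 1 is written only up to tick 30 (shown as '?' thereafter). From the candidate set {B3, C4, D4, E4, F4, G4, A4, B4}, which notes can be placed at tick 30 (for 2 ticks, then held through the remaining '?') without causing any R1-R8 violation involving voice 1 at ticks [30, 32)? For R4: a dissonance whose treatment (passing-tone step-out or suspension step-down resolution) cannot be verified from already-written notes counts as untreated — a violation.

B3: legal
C4: violates R4
D4: legal
E4: legal
F4: violates R4
G4: legal
A4: violates R4
B4: legal

{B3, B4, D4, E4, G4}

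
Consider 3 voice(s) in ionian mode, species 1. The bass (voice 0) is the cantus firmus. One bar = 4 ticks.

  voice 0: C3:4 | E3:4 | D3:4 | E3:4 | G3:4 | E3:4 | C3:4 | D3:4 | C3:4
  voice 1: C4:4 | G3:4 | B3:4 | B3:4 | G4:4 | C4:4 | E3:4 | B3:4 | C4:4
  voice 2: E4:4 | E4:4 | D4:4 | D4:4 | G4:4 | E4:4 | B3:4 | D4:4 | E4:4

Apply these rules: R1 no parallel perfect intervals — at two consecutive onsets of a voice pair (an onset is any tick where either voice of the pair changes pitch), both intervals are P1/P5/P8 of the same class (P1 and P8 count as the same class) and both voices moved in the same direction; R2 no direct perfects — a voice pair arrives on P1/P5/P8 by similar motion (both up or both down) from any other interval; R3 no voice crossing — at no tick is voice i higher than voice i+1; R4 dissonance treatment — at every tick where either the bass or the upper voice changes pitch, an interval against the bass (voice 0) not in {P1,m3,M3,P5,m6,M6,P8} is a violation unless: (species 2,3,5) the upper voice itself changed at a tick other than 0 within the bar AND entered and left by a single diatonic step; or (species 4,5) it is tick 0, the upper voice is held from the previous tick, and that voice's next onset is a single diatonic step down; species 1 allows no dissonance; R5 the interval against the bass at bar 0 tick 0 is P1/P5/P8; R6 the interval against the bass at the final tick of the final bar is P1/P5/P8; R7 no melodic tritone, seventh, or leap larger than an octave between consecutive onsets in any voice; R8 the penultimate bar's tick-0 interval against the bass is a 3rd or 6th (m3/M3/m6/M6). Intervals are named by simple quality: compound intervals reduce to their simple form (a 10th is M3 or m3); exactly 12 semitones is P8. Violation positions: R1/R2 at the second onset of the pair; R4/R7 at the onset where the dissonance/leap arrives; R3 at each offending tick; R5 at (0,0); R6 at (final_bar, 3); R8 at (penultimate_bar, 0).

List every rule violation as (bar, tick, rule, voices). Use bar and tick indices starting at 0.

(0, 0, R5, (0, 2))
(2, 0, R1, (0, 2))
(3, 0, R4, (0, 2))
(4, 0, R2, (0, 1))
(4, 0, R2, (0, 2))
(4, 0, R2, (1, 2))
(5, 0, R1, (0, 2))
(6, 0, R2, (1, 2))
(6, 0, R4, (0, 2))
(7, 0, R2, (0, 2))
(7, 0, R8, (0, 2))
(8, 3, R6, (0, 2))

bar 0: v0=C3 v1=C4 v2=E4 downbeat M3
bar 1: v0=E3 v1=G3 v2=E4 downbeat P8
bar 2: v0=D3 v1=B3 v2=D4 downbeat P8
bar 3: v0=E3 v1=B3 v2=D4 downbeat m7
bar 4: v0=G3 v1=G4 v2=G4 downbeat P8
bar 5: v0=E3 v1=C4 v2=E4 downbeat P8
bar 6: v0=C3 v1=E3 v2=B3 downbeat M7
bar 7: v0=D3 v1=B3 v2=D4 downbeat P8
bar 8: v0=C3 v1=C4 v2=E4 downbeat M3
  -> R5 @ bar 0 tick 0 v(0, 2): opens on M3
  -> R1 @ bar 2 tick 0 v(0, 2): E3/E4 P8 -> D3/D4 P8 similar
  -> R4 @ bar 3 tick 0 v(0, 2): E3/D4 m7 untreated
  -> R2 @ bar 4 tick 0 v(0, 1): E3/B3 P5 -> G3/G4 P8 similar
  -> R2 @ bar 4 tick 0 v(0, 2): E3/D4 m7 -> G3/G4 P8 similar
  -> R2 @ bar 4 tick 0 v(1, 2): B3/D4 m3 -> G4/G4 P1 similar
  -> R1 @ bar 5 tick 0 v(0, 2): G3/G4 P8 -> E3/E4 P8 similar
  -> R2 @ bar 6 tick 0 v(1, 2): C4/E4 M3 -> E3/B3 P5 similar
  -> R4 @ bar 6 tick 0 v(0, 2): C3/B3 M7 untreated
  -> R2 @ bar 7 tick 0 v(0, 2): C3/B3 M7 -> D3/D4 P8 similar
  -> R8 @ bar 7 tick 0 v(0, 2): penult P8 not 3rd/6th
  -> R6 @ bar 8 tick 3 v(0, 2): closes on M3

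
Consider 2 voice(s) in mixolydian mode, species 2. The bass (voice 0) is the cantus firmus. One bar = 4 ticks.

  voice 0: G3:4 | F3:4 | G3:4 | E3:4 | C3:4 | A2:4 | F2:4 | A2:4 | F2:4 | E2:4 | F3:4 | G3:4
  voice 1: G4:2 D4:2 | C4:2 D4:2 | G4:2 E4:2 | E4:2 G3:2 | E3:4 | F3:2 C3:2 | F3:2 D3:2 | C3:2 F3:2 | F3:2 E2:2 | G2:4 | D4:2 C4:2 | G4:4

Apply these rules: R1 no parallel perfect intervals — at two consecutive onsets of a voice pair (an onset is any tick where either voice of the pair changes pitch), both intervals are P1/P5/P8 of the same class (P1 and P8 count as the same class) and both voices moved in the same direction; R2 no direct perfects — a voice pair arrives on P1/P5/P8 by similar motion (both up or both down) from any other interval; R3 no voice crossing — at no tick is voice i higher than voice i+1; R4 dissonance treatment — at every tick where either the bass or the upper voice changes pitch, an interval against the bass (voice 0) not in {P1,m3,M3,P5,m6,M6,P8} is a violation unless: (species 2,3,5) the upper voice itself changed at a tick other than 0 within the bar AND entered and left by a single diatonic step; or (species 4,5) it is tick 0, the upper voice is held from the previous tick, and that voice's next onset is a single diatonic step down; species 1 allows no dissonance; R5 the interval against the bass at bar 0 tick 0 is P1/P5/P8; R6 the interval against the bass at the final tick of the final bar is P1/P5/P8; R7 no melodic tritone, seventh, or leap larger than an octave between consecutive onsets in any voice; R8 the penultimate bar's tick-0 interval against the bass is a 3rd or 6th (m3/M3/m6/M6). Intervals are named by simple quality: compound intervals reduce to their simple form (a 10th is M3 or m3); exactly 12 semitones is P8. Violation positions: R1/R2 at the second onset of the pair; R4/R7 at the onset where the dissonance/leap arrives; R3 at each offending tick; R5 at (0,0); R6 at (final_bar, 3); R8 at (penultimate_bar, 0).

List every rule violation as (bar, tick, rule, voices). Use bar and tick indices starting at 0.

bar 0: v0=G3 v1=G4 downbeat P8
bar 1: v0=F3 v1=C4 downbeat P5
bar 2: v0=G3 v1=G4 downbeat P8
bar 3: v0=E3 v1=E4 downbeat P8
bar 4: v0=C3 v1=E3 downbeat M3
bar 5: v0=A2 v1=F3 downbeat m6
bar 6: v0=F2 v1=F3 downbeat P8
bar 7: v0=A2 v1=C3 downbeat m3
bar 8: v0=F2 v1=F3 downbeat P8
bar 9: v0=E2 v1=G2 downbeat m3
bar 10: v0=F3 v1=D4 downbeat M6
bar 11: v0=G3 v1=G4 downbeat P8
  -> R1 @ bar 1 tick 0 v(0, 1): G3/D4 P5 -> F3/C4 P5 similar
  -> R2 @ bar 2 tick 0 v(0, 1): F3/D4 M6 -> G3/G4 P8 similar
  -> R3 @ bar 8 tick 2 v(0, 1): F2 above E2
  -> R4 @ bar 8 tick 2 v(0, 1): F2/E2 m2 untreated
  -> R7 @ bar 8 tick 2 v(1,): F3->E2 leap 13st
  -> R3 @ bar 8 tick 3 v(0, 1): F2 above E2
  -> R7 @ bar 10 tick 0 v(0,): E2->F3 leap 13st
  -> R7 @ bar 10 tick 0 v(1,): G2->D4 leap 19st
  -> R2 @ bar 11 tick 0 v(0, 1): F3/C4 P5 -> G3/G4 P8 similar

(1, 0, R1, (0, 1))
(2, 0, R2, (0, 1))
(8, 2, R3, (0, 1))
(8, 2, R4, (0, 1))
(8, 2, R7, (1,))
(8, 3, R3, (0, 1))
(10, 0, R7, (0,))
(10, 0, R7, (1,))
(11, 0, R2, (0, 1))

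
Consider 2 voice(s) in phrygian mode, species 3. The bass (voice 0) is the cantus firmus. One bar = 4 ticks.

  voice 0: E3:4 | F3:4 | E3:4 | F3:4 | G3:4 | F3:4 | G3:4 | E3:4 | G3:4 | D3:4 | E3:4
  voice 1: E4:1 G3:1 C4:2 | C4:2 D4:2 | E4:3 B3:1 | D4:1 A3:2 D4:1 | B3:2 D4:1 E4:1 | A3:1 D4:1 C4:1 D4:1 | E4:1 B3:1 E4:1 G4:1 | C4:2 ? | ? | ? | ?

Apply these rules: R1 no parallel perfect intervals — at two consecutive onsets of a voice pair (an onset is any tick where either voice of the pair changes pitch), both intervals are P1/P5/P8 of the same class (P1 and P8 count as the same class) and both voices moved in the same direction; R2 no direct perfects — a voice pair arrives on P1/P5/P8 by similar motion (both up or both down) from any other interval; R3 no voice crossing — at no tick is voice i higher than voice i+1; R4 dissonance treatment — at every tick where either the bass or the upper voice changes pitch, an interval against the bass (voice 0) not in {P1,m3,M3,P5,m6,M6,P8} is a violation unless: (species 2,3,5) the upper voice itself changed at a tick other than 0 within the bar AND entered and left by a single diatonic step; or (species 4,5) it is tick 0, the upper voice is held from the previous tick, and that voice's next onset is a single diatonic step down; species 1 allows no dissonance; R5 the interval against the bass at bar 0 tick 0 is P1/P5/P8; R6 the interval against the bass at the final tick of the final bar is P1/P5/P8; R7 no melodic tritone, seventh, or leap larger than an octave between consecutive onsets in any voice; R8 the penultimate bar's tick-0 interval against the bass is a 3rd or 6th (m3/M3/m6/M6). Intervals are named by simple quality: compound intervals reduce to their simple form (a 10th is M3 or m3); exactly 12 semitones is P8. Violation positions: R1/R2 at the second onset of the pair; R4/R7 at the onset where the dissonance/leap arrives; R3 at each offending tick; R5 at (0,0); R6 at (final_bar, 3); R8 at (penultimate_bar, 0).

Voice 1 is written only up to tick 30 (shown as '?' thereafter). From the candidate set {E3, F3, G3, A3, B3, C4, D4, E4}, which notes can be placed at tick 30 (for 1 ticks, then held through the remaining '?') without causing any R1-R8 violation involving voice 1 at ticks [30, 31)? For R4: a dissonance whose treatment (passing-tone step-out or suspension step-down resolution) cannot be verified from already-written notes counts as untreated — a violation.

E3: legal
F3: violates R4
G3: legal
A3: violates R4
B3: legal
C4: legal
D4: violates R4
E4: legal

{B3, C4, E3, E4, G3}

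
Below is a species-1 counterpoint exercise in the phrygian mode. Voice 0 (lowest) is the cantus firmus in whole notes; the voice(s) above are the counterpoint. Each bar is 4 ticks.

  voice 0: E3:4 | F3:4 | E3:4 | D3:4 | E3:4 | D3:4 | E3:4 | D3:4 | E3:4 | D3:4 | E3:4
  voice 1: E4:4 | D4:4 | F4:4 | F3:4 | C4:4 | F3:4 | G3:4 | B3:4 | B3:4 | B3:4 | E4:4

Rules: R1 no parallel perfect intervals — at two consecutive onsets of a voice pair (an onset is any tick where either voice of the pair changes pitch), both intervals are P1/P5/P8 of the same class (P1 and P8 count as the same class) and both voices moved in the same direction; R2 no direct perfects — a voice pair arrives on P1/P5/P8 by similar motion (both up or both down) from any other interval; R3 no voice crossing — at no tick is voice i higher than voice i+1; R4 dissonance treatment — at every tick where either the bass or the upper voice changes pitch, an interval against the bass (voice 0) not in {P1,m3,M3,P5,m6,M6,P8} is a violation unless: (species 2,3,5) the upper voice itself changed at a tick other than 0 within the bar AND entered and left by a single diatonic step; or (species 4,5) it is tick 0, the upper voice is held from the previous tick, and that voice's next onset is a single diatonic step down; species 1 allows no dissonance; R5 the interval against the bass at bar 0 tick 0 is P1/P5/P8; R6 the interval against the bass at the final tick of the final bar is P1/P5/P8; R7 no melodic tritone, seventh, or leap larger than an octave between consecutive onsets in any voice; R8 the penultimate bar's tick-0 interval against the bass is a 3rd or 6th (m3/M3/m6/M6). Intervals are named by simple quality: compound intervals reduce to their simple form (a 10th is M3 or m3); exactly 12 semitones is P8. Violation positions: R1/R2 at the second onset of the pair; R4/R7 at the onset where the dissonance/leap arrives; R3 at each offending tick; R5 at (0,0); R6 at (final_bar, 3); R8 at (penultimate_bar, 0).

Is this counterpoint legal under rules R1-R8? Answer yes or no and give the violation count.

No (2 violations)

bar 0: v0=E3 v1=E4 (P8)
bar 1: v0=F3 v1=D4 (M6)
bar 2: v0=E3 v1=F4 (m2)
bar 3: v0=D3 v1=F3 (m3)
bar 4: v0=E3 v1=C4 (m6)
bar 5: v0=D3 v1=F3 (m3)
bar 6: v0=E3 v1=G3 (m3)
bar 7: v0=D3 v1=B3 (M6)
bar 8: v0=E3 v1=B3 (P5)
bar 9: v0=D3 v1=B3 (M6)
bar 10: v0=E3 v1=E4 (P8)
  R4 @ bar2.0: E3/F4 m2 untreated
  R2 @ bar10.0: D3/B3 M6 -> E3/E4 P8 similar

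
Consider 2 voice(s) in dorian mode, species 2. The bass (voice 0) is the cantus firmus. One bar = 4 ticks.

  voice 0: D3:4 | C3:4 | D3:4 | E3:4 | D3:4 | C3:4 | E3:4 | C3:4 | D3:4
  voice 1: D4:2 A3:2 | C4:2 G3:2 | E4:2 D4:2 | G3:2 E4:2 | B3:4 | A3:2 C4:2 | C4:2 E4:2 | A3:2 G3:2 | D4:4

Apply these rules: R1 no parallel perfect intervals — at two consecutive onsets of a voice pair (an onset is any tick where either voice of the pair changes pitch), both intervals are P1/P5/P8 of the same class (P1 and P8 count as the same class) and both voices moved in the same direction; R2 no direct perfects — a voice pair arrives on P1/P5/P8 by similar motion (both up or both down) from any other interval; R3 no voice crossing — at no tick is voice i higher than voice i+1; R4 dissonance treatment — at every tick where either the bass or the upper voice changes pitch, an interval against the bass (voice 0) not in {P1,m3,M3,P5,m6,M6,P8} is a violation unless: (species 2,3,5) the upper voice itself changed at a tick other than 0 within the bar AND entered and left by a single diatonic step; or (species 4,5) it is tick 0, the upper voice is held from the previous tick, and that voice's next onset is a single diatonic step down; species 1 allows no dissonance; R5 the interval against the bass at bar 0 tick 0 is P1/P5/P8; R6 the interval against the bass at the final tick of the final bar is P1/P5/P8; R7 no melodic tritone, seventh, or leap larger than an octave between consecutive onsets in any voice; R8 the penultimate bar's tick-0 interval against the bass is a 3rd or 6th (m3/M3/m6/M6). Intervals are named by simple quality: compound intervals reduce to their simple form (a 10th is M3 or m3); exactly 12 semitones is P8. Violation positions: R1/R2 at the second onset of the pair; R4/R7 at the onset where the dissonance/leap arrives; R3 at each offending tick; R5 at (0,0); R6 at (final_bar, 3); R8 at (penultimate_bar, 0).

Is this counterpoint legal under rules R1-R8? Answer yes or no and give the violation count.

bar 0: v0=D3 v1=D4 (P8)
bar 1: v0=C3 v1=C4 (P8)
bar 2: v0=D3 v1=E4 (M2)
bar 3: v0=E3 v1=G3 (m3)
bar 4: v0=D3 v1=B3 (M6)
bar 5: v0=C3 v1=A3 (M6)
bar 6: v0=E3 v1=C4 (m6)
bar 7: v0=C3 v1=A3 (M6)
bar 8: v0=D3 v1=D4 (P8)
  R4 @ bar2.0: D3/E4 M2 untreated
  R2 @ bar8.0: C3/G3 P5 -> D3/D4 P8 similar

No (2 violations)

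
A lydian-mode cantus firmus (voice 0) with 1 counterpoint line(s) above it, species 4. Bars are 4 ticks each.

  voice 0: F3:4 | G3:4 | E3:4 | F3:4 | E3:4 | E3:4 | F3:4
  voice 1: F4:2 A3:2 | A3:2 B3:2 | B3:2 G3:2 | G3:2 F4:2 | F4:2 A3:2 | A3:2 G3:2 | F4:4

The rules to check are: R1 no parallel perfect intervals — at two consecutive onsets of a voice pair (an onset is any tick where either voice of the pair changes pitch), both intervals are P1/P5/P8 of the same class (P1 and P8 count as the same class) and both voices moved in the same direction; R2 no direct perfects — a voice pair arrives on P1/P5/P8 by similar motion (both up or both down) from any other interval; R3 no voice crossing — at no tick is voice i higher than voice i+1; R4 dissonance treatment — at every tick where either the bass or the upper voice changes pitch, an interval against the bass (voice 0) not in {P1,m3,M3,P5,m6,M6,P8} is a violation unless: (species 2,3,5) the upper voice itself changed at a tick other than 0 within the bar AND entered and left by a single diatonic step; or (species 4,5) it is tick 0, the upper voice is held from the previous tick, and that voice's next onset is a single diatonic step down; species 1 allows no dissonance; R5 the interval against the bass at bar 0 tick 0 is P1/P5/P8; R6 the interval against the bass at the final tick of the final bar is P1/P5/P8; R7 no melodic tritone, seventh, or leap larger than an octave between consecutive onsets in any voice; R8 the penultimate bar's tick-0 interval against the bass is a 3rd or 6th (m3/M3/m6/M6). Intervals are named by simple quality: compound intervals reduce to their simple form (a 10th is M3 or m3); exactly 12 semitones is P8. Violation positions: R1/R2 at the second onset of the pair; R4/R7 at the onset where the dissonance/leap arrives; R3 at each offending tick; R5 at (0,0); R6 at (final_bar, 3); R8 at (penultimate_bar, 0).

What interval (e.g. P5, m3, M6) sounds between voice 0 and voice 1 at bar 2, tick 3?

voice 0=E3 voice 1=G3 -> m3

m3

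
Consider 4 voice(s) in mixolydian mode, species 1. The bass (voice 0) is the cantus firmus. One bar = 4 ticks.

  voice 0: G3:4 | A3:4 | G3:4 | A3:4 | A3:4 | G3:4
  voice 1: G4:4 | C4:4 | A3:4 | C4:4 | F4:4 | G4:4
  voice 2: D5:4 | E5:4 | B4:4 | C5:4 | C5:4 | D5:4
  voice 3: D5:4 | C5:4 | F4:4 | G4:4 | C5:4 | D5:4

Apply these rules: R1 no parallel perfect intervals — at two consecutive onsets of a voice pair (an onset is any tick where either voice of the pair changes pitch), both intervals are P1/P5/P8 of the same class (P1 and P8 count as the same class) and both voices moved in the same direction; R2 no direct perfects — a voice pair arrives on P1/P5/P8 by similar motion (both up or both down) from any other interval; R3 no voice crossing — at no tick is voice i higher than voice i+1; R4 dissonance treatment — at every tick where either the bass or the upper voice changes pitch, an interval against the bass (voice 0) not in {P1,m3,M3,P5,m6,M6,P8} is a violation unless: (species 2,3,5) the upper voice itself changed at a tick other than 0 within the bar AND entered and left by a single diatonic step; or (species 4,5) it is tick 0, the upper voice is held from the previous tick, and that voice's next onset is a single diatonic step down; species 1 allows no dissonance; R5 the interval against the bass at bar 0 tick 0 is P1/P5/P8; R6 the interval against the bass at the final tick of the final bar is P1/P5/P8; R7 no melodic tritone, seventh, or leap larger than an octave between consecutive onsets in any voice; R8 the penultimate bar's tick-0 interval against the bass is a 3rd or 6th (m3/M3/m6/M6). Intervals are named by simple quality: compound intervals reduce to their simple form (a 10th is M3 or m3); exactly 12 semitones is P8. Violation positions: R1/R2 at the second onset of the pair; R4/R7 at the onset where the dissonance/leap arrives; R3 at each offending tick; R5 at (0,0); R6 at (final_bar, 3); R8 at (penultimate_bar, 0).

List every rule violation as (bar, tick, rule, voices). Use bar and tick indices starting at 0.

bar 0: v0=G3 v1=G4 v2=D5 v3=D5 downbeat P5
bar 1: v0=A3 v1=C4 v2=E5 v3=C5 downbeat m3
bar 2: v0=G3 v1=A3 v2=B4 v3=F4 downbeat m7
bar 3: v0=A3 v1=C4 v2=C5 v3=G4 downbeat m7
bar 4: v0=A3 v1=F4 v2=C5 v3=C5 downbeat m3
bar 5: v0=G3 v1=G4 v2=D5 v3=D5 downbeat P5
  -> R1 @ bar 1 tick 0 v(0, 2): G3/D5 P5 -> A3/E5 P5 similar
  -> R2 @ bar 1 tick 0 v(1, 3): G4/D5 P5 -> C4/C5 P8 similar
  -> R3 @ bar 1 tick 0 v(2, 3): E5 above C5
  -> R3 @ bar 1 tick 1 v(2, 3): E5 above C5
  -> R3 @ bar 1 tick 2 v(2, 3): E5 above C5
  -> R3 @ bar 1 tick 3 v(2, 3): E5 above C5
  -> R3 @ bar 2 tick 0 v(2, 3): B4 above F4
  -> R4 @ bar 2 tick 0 v(0, 1): G3/A3 M2 untreated
  -> R4 @ bar 2 tick 0 v(0, 3): G3/F4 m7 untreated
  -> R3 @ bar 2 tick 1 v(2, 3): B4 above F4
  -> R3 @ bar 2 tick 2 v(2, 3): B4 above F4
  -> R3 @ bar 2 tick 3 v(2, 3): B4 above F4
  -> R2 @ bar 3 tick 0 v(1, 2): A3/B4 M2 -> C4/C5 P8 similar
  -> R2 @ bar 3 tick 0 v(1, 3): A3/F4 m6 -> C4/G4 P5 similar
  -> R3 @ bar 3 tick 0 v(2, 3): C5 above G4
  -> R4 @ bar 3 tick 0 v(0, 3): A3/G4 m7 untreated
  -> R3 @ bar 3 tick 1 v(2, 3): C5 above G4
  -> R3 @ bar 3 tick 2 v(2, 3): C5 above G4
  -> R3 @ bar 3 tick 3 v(2, 3): C5 above G4
  -> R1 @ bar 4 tick 0 v(1, 3): C4/G4 P5 -> F4/C5 P5 similar
  -> R1 @ bar 5 tick 0 v(1, 2): F4/C5 P5 -> G4/D5 P5 similar
  -> R1 @ bar 5 tick 0 v(1, 3): F4/C5 P5 -> G4/D5 P5 similar
  -> R1 @ bar 5 tick 0 v(2, 3): C5/C5 P1 -> D5/D5 P1 similar

(1, 0, R1, (0, 2))
(1, 0, R2, (1, 3))
(1, 0, R3, (2, 3))
(1, 1, R3, (2, 3))
(1, 2, R3, (2, 3))
(1, 3, R3, (2, 3))
(2, 0, R3, (2, 3))
(2, 0, R4, (0, 1))
(2, 0, R4, (0, 3))
(2, 1, R3, (2, 3))
(2, 2, R3, (2, 3))
(2, 3, R3, (2, 3))
(3, 0, R2, (1, 2))
(3, 0, R2, (1, 3))
(3, 0, R3, (2, 3))
(3, 0, R4, (0, 3))
(3, 1, R3, (2, 3))
(3, 2, R3, (2, 3))
(3, 3, R3, (2, 3))
(4, 0, R1, (1, 3))
(5, 0, R1, (1, 2))
(5, 0, R1, (1, 3))
(5, 0, R1, (2, 3))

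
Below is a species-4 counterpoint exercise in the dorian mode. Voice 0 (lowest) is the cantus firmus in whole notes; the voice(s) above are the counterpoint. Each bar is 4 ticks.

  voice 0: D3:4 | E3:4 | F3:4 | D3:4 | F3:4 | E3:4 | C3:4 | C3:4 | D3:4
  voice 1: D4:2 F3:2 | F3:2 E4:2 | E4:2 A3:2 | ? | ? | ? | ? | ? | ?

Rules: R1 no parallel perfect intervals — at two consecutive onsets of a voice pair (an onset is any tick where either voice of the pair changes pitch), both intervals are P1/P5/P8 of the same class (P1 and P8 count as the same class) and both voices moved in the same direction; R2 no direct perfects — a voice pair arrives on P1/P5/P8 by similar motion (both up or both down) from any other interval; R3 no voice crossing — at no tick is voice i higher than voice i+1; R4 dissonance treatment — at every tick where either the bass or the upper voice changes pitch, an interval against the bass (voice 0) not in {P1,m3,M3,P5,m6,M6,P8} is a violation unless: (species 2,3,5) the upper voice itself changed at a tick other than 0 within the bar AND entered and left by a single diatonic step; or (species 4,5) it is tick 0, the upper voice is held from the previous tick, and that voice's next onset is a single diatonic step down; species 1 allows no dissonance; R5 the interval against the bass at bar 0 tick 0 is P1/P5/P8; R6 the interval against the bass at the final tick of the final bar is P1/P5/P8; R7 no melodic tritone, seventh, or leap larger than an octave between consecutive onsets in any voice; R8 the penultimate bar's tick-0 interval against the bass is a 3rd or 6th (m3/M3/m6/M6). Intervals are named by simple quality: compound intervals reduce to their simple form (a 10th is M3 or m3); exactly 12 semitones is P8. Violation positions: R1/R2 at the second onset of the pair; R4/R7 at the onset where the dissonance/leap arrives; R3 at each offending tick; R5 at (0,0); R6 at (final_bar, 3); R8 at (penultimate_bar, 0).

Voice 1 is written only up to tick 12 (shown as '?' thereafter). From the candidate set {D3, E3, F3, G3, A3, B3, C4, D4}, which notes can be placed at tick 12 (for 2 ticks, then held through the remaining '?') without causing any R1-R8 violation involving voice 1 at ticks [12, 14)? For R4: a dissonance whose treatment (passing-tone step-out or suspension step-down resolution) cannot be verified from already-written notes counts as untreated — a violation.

{A3, B3, D4, F3}

D3: violates R2
E3: violates R4
F3: legal
G3: violates R4
A3: legal
B3: legal
C4: violates R4
D4: legal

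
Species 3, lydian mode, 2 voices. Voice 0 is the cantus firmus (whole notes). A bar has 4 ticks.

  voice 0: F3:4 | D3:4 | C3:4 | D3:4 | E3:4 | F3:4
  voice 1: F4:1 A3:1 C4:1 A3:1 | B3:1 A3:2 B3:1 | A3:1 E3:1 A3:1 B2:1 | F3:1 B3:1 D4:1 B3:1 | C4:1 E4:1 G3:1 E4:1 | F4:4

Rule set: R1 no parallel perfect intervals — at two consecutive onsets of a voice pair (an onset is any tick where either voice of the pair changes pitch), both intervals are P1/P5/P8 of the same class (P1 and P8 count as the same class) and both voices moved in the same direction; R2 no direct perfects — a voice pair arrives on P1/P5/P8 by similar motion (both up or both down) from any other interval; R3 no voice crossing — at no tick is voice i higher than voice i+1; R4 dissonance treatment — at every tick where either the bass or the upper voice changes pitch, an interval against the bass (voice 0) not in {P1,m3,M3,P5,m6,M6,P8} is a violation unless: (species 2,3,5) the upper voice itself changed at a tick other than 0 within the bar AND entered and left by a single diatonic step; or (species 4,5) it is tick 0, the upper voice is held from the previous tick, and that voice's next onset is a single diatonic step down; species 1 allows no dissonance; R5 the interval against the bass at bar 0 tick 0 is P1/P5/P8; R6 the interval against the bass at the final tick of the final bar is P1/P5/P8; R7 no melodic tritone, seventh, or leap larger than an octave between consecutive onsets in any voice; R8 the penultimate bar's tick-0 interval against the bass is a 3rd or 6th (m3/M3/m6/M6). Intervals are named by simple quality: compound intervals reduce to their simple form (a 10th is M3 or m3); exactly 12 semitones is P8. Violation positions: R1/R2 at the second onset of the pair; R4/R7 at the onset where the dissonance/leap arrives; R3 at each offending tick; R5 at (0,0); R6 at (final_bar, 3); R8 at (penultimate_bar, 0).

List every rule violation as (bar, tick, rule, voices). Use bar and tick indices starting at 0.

bar 0: v0=F3 v1=F4 downbeat P8
bar 1: v0=D3 v1=B3 downbeat M6
bar 2: v0=C3 v1=A3 downbeat M6
bar 3: v0=D3 v1=F3 downbeat m3
bar 4: v0=E3 v1=C4 downbeat m6
bar 5: v0=F3 v1=F4 downbeat P8
  -> R3 @ bar 2 tick 3 v(0, 1): C3 above B2
  -> R4 @ bar 2 tick 3 v(0, 1): C3/B2 m2 untreated
  -> R7 @ bar 2 tick 3 v(1,): A3->B2 leap 10st
  -> R7 @ bar 3 tick 0 v(1,): B2->F3 leap 6st
  -> R7 @ bar 3 tick 1 v(1,): F3->B3 leap 6st
  -> R1 @ bar 5 tick 0 v(0, 1): E3/E4 P8 -> F3/F4 P8 similar

(2, 3, R3, (0, 1))
(2, 3, R4, (0, 1))
(2, 3, R7, (1,))
(3, 0, R7, (1,))
(3, 1, R7, (1,))
(5, 0, R1, (0, 1))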